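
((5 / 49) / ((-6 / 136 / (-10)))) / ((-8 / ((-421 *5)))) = 894625 / 147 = 6085.88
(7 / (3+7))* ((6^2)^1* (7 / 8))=441 / 20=22.05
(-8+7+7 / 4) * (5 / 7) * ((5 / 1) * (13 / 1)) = 975 / 28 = 34.82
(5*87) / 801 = 145 / 267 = 0.54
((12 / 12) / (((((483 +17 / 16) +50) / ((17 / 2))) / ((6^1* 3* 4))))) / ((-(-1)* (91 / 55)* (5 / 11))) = 1184832 / 777595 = 1.52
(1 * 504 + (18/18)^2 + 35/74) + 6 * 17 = 44953/74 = 607.47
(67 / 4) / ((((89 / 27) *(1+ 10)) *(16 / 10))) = 9045 / 31328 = 0.29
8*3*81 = 1944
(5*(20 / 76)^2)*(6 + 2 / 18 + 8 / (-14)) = 43625 / 22743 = 1.92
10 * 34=340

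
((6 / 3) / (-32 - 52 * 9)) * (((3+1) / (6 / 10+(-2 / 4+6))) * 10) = -8 / 305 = -0.03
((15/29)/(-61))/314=-15/555466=-0.00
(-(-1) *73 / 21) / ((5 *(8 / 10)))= 73 / 84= 0.87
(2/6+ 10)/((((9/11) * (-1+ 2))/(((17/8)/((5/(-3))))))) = -5797/360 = -16.10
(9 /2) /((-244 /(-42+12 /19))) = 3537 /4636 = 0.76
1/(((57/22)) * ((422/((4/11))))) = 4/12027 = 0.00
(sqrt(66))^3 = 66 * sqrt(66) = 536.19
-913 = -913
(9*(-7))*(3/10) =-189/10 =-18.90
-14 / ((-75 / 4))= 56 / 75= 0.75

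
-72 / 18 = -4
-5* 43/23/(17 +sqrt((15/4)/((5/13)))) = -14620/25691 +430* sqrt(39)/25691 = -0.46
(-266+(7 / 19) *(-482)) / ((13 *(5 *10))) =-4214 / 6175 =-0.68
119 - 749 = -630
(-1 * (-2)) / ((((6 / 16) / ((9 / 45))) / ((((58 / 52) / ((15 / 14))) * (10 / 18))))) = 3248 / 5265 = 0.62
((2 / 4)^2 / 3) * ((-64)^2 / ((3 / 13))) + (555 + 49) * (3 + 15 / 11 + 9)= 945524 / 99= 9550.75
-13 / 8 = -1.62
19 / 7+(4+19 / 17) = 932 / 119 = 7.83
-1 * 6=-6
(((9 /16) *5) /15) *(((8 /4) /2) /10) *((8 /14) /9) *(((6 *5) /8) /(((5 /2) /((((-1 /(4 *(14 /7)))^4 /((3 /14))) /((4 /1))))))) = 1 /1966080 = 0.00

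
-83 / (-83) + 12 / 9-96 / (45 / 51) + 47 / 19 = -29638 / 285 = -103.99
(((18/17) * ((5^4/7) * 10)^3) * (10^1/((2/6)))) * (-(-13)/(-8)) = -214233398437500/5831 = -36740421615.07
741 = 741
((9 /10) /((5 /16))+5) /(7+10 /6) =591 /650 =0.91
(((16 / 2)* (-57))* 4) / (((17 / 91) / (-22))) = 3651648 / 17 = 214802.82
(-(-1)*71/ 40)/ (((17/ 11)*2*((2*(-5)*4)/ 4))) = -781/ 13600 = -0.06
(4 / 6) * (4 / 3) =8 / 9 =0.89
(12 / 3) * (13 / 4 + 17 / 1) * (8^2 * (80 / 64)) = 6480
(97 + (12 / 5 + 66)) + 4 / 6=2491 / 15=166.07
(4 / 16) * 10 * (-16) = -40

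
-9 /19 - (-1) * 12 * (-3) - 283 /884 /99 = -60653965 /1662804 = -36.48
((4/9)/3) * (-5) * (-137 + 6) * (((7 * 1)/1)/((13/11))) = 574.76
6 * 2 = 12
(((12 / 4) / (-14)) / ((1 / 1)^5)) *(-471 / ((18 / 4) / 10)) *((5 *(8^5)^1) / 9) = 4082996.83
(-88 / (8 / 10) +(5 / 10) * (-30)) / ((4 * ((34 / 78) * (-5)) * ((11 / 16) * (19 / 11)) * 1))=3900 / 323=12.07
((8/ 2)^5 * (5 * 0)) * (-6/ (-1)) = 0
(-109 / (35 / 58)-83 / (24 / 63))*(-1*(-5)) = -111581 / 56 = -1992.52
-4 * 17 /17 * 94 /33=-376 /33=-11.39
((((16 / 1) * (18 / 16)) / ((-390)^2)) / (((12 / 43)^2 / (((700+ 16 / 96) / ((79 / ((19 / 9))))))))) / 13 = 147585331 / 67481294400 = 0.00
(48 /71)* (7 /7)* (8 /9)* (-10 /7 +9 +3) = 9472 /1491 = 6.35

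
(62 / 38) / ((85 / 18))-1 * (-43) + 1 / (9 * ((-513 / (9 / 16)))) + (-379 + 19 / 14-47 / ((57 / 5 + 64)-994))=-2499171829993 / 7477036560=-334.25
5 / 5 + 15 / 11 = 26 / 11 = 2.36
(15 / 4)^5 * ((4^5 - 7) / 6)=257428125 / 2048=125697.33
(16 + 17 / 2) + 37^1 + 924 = 1971 / 2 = 985.50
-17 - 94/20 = -217/10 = -21.70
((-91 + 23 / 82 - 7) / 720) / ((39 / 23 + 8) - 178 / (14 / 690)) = 430031 / 27765901920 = 0.00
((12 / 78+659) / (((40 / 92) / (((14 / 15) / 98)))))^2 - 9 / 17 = 658658952173 / 3167482500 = 207.94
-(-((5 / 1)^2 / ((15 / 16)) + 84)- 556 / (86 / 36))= 343.41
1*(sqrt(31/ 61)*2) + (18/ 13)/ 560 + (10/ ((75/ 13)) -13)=-24601/ 2184 + 2*sqrt(1891)/ 61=-9.84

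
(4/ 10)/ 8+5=101/ 20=5.05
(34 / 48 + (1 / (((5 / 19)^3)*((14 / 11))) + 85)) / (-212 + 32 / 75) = -2705263 / 4443040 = -0.61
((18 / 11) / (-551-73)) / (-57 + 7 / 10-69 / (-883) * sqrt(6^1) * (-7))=6584473605 / 141282438005852-31986675 * sqrt(6) / 70641219002926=0.00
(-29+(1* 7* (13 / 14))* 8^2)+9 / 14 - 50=4727 / 14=337.64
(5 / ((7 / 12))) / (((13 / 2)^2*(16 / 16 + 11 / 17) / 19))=19380 / 8281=2.34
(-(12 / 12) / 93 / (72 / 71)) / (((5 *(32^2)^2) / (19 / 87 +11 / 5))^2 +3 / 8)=-4910999 / 2176776355751044723359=-0.00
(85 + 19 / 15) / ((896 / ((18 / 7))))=1941 / 7840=0.25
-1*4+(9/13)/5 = -251/65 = -3.86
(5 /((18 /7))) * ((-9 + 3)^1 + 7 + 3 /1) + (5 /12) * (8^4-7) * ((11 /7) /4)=682525 /1008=677.11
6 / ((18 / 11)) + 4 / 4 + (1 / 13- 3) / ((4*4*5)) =7223 / 1560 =4.63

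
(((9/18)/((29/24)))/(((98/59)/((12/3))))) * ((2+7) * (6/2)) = 38232/1421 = 26.90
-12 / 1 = -12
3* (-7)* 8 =-168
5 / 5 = 1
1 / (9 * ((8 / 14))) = 7 / 36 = 0.19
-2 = -2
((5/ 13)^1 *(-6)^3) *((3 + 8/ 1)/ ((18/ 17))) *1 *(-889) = 767275.38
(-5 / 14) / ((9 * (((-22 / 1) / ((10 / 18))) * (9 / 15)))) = 125 / 74844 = 0.00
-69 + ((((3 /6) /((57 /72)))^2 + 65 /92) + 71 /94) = -104801979 /1560964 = -67.14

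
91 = 91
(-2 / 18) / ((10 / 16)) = -8 / 45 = -0.18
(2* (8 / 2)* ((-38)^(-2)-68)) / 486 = -98191 / 87723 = -1.12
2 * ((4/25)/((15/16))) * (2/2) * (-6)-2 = -506/125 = -4.05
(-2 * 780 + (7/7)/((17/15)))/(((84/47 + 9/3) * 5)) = -27683/425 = -65.14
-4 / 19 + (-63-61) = -124.21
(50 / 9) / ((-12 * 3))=-0.15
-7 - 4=-11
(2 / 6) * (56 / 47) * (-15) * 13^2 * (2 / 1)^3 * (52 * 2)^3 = -425828515840 / 47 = -9060181188.09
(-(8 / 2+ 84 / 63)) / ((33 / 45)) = -80 / 11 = -7.27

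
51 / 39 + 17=238 / 13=18.31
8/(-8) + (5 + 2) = 6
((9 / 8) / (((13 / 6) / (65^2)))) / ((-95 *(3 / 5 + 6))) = -2925 / 836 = -3.50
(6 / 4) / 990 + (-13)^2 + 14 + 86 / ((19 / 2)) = 2408359 / 12540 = 192.05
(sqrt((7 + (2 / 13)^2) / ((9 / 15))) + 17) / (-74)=-17 / 74 - sqrt(17805) / 2886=-0.28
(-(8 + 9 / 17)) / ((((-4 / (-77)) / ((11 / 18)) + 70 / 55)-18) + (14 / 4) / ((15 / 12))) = 614075 / 996574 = 0.62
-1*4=-4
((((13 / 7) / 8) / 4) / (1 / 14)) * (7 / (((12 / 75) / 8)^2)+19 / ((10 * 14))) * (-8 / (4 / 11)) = -350352717 / 1120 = -312814.93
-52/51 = -1.02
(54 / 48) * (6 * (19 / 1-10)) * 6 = 729 / 2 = 364.50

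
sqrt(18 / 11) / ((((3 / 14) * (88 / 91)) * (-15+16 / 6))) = -1911 * sqrt(22) / 17908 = -0.50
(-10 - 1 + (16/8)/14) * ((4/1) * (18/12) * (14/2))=-456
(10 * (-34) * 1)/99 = -340/99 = -3.43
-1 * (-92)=92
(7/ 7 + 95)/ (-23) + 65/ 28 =-1193/ 644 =-1.85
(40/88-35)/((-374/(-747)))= -141930/2057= -69.00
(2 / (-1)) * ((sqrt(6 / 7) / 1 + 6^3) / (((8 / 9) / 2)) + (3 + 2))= -982 - 9 * sqrt(42) / 14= -986.17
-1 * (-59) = 59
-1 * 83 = -83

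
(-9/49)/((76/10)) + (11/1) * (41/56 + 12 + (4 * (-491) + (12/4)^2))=-159126301/7448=-21364.97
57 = 57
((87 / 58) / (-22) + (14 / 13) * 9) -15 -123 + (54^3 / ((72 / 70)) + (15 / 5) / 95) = 8311936371 / 54340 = 152961.66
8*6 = 48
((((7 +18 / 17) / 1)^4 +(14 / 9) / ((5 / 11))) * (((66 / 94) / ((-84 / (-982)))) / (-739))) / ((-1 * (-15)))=-3.13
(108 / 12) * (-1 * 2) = -18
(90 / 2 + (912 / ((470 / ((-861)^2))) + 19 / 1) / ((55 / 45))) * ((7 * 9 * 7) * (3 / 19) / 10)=182967165171 / 22325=8195617.70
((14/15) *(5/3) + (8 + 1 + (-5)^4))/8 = 715/9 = 79.44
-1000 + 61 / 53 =-52939 / 53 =-998.85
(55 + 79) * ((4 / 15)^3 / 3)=8576 / 10125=0.85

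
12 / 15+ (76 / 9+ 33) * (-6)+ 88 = -159.87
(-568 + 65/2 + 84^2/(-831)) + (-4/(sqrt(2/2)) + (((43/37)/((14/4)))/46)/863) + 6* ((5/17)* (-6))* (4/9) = -26759874376435/48416911438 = -552.70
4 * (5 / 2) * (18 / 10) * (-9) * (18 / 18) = -162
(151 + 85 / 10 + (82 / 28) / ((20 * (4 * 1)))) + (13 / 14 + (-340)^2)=129651721 / 1120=115760.47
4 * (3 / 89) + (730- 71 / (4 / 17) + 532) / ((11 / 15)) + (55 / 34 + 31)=89351893 / 66572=1342.18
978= 978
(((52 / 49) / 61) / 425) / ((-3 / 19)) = -988 / 3810975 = -0.00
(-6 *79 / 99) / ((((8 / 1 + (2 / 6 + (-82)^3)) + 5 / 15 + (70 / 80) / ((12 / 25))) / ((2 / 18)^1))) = 5056 / 5240101779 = 0.00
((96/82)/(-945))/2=-0.00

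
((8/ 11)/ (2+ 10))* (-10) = -20/ 33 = -0.61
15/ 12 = 5/ 4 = 1.25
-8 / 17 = -0.47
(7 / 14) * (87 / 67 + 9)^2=53.03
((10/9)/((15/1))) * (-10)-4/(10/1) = -154/135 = -1.14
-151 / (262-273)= 151 / 11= 13.73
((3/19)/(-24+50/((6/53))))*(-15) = -135/23807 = -0.01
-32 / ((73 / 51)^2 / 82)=-1280.73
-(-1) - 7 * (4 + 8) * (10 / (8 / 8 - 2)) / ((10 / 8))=673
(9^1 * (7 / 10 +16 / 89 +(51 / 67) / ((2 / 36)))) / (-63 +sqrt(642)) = -164331909 / 66129670 - 2608443 * sqrt(642) / 66129670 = -3.48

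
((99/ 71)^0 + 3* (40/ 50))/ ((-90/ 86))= -731/ 225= -3.25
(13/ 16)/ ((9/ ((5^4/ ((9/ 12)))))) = 8125/ 108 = 75.23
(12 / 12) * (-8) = -8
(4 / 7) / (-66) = -2 / 231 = -0.01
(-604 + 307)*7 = -2079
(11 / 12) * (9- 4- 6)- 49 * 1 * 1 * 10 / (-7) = 829 / 12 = 69.08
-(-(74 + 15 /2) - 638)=1439 /2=719.50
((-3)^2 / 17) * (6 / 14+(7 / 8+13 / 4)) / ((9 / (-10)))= -75 / 28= -2.68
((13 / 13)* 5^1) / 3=5 / 3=1.67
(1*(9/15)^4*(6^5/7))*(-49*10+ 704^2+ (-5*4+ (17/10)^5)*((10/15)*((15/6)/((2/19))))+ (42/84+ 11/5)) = 389752408037763/5468750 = 71269011.76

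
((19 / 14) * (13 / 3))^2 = 61009 / 1764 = 34.59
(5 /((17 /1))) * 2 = 10 /17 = 0.59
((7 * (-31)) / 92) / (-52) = 217 / 4784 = 0.05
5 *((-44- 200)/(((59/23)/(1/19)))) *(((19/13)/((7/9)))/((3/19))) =-1599420/5369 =-297.90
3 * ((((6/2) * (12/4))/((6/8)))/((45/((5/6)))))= 2/3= 0.67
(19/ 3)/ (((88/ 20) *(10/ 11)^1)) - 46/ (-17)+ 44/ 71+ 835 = 12165241/ 14484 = 839.91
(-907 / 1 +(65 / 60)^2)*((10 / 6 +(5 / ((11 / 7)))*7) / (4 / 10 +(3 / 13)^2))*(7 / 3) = -304760940575 / 2730024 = -111633.06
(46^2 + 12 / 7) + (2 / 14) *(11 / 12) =177899 / 84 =2117.85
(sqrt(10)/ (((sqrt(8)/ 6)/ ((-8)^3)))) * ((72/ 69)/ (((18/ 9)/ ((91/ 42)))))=-39936 * sqrt(5)/ 23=-3882.59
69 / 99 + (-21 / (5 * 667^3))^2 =0.70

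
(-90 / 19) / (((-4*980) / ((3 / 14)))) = 27 / 104272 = 0.00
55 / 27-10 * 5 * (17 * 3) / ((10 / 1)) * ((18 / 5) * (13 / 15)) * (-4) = 429899 / 135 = 3184.44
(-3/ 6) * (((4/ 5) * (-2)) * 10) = 8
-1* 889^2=-790321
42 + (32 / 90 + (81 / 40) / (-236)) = 3597799 / 84960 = 42.35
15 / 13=1.15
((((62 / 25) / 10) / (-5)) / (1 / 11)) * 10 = -682 / 125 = -5.46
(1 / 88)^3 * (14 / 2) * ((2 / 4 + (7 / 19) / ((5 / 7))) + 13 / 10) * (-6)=-21 / 147136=-0.00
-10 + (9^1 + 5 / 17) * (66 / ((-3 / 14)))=-48834 / 17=-2872.59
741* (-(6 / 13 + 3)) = -2565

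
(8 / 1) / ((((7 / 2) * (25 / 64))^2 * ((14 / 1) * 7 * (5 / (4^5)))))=67108864 / 7503125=8.94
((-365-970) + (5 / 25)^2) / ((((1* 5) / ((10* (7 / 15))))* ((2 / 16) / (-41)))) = 153253408 / 375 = 408675.75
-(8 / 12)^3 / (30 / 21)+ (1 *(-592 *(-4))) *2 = 639332 / 135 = 4735.79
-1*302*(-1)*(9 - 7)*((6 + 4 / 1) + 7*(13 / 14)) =9966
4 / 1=4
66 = 66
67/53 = 1.26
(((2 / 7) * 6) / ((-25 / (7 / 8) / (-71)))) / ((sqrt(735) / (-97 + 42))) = -781 * sqrt(15) / 350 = -8.64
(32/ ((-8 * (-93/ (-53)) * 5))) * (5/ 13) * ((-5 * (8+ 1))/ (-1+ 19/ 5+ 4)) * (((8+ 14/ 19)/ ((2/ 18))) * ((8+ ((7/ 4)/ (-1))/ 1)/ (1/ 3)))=222699375/ 130169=1710.85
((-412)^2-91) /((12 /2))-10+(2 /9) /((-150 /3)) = 12719473 /450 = 28265.50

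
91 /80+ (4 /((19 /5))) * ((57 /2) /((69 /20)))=18093 /1840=9.83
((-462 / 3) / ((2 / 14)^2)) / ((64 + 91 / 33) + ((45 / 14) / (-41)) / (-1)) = -142936332 / 1266007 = -112.90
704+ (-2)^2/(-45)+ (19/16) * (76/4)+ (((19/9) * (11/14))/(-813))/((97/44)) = 726.47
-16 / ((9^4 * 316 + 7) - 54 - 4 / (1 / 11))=-16 / 2073185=-0.00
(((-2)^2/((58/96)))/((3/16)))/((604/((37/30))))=4736/65685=0.07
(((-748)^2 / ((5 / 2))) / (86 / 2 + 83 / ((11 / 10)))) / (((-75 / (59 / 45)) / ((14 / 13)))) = -35.57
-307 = -307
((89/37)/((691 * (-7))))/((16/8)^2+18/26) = -0.00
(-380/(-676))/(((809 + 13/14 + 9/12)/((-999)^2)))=2654682660/3836131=692.02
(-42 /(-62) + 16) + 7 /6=3319 /186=17.84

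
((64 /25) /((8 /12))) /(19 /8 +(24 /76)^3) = 5267712 /3301225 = 1.60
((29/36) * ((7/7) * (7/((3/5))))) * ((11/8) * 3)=11165/288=38.77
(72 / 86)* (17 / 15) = 204 / 215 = 0.95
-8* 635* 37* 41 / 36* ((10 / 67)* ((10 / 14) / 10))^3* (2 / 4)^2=-120411875 / 1856910762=-0.06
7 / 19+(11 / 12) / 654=55145 / 149112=0.37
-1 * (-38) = 38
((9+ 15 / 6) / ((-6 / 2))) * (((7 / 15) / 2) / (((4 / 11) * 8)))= -1771 / 5760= -0.31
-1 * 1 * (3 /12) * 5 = -5 /4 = -1.25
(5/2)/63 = 5/126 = 0.04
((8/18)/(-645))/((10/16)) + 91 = 2641243/29025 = 91.00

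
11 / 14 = 0.79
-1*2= -2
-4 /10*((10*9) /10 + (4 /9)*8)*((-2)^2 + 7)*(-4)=220.98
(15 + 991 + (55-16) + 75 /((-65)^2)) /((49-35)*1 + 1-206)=-176608 /32279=-5.47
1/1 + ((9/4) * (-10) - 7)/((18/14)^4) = -128537/13122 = -9.80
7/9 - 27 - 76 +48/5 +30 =-2818/45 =-62.62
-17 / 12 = -1.42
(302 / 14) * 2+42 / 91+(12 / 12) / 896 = 507917 / 11648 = 43.61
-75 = -75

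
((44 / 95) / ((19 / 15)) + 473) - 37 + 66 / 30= 791611 / 1805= 438.57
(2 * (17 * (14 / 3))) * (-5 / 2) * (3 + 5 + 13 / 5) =-12614 / 3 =-4204.67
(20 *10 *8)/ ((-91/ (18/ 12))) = -2400/ 91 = -26.37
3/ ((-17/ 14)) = -42/ 17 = -2.47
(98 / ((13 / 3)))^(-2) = 169 / 86436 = 0.00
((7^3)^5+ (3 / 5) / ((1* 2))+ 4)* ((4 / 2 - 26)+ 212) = 4462707819350462 / 5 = 892541563870092.40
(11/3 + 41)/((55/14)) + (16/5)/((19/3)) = 37228/3135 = 11.87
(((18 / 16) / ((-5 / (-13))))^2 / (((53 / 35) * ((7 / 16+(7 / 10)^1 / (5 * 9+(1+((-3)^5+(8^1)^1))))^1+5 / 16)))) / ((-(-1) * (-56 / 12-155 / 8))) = -597051 / 1896022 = -0.31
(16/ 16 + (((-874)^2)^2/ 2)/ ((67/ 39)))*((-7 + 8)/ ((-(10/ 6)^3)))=-307216195089273/ 8375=-36682530756.93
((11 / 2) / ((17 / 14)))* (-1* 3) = -231 / 17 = -13.59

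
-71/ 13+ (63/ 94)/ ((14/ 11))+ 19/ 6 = -12965/ 7332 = -1.77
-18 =-18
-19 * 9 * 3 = -513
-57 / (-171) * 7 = 7 / 3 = 2.33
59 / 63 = 0.94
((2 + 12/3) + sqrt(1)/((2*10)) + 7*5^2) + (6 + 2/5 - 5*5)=3249/20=162.45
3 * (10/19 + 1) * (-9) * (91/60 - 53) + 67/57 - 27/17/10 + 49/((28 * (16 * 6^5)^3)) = 26408521524540805753897/12441169921478492160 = 2122.67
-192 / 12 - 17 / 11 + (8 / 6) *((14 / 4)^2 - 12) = -568 / 33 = -17.21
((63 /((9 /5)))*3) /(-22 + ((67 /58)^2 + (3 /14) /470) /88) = -1065252650 /223041899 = -4.78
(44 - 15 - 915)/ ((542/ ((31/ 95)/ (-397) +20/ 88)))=-83236599/ 224856830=-0.37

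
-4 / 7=-0.57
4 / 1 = 4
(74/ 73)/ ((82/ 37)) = 1369/ 2993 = 0.46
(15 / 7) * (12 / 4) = 45 / 7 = 6.43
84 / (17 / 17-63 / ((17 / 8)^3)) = -15.09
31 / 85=0.36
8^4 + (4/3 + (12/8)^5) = 394073/96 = 4104.93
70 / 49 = 1.43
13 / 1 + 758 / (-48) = -67 / 24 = -2.79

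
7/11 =0.64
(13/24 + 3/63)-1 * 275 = -15367/56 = -274.41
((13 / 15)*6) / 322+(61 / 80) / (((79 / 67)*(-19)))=-0.02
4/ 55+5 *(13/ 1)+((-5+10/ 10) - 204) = -7861/ 55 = -142.93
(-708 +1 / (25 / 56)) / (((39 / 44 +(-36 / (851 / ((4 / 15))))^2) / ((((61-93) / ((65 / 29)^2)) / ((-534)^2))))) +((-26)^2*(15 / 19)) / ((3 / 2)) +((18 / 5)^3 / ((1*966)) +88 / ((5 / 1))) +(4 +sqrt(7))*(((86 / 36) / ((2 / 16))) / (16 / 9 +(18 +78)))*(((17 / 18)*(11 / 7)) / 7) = 731*sqrt(7) / 17640 +17017058109693389480289497 / 45546272185708446720750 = 373.73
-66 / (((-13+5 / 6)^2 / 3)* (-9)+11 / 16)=3168 / 21283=0.15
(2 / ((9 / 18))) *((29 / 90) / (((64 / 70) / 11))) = 2233 / 144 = 15.51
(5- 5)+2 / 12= 1 / 6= 0.17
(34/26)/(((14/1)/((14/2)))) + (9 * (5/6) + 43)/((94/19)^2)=624205/229736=2.72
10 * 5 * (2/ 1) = 100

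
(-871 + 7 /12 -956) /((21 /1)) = -3131 /36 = -86.97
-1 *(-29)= 29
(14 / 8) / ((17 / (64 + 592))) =1148 / 17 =67.53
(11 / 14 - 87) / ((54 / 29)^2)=-1015087 / 40824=-24.86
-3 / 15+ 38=37.80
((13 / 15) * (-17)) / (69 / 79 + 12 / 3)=-17459 / 5775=-3.02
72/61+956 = 58388/61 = 957.18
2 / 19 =0.11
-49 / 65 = -0.75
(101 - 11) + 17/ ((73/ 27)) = 7029/ 73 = 96.29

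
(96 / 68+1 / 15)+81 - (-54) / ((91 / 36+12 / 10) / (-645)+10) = 26002736528 / 295883895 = 87.88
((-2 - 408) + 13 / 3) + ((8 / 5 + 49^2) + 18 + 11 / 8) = 241957 / 120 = 2016.31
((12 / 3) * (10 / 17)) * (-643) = -1512.94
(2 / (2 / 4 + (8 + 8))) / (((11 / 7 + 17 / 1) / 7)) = 98 / 2145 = 0.05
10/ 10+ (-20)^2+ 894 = 1295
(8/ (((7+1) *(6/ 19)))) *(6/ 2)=9.50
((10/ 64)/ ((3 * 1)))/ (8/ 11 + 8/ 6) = 55/ 2176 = 0.03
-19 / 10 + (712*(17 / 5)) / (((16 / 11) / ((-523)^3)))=-238087546590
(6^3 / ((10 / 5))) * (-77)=-8316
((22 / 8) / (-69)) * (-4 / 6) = 11 / 414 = 0.03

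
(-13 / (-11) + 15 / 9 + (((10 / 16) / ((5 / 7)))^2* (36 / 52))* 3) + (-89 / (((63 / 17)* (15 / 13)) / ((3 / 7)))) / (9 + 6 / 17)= 11181805259 / 3208645440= 3.48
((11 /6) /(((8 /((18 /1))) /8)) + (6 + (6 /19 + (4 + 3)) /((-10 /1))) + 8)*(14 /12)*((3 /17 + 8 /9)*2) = 10030531 /87210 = 115.02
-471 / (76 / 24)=-2826 / 19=-148.74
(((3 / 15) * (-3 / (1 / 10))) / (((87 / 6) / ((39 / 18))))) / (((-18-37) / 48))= 1248 / 1595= 0.78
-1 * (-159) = 159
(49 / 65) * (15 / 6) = 49 / 26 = 1.88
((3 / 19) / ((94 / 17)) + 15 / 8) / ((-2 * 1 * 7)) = -0.14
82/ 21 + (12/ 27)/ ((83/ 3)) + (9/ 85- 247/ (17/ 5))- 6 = -3685126/ 49385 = -74.62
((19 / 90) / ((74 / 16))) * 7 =532 / 1665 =0.32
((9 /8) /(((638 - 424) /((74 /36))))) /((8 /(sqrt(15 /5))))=37*sqrt(3) /27392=0.00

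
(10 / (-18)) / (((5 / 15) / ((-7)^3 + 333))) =16.67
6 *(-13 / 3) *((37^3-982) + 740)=-1310686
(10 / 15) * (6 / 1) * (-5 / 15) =-4 / 3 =-1.33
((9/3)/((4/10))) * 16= 120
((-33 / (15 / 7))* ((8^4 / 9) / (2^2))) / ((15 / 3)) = -78848 / 225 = -350.44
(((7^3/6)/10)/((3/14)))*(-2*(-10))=4802/9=533.56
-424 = -424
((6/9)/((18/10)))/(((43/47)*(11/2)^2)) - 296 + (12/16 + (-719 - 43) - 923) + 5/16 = -4450267519/2247696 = -1979.92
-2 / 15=-0.13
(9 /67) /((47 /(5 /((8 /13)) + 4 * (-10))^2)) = 585225 /201536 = 2.90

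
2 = 2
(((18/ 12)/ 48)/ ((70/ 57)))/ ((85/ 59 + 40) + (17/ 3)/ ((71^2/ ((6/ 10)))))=16952883/ 27608998144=0.00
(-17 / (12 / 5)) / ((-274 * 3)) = 85 / 9864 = 0.01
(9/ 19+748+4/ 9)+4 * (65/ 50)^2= 3230524/ 4275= 755.68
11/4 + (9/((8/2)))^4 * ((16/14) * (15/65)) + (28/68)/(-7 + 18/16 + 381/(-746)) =8909258229/943298720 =9.44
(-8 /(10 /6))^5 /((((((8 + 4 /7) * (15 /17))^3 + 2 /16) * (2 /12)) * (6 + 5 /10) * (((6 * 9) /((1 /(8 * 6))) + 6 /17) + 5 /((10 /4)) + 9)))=-21898645195456512 /10488619540825684375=-0.00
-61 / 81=-0.75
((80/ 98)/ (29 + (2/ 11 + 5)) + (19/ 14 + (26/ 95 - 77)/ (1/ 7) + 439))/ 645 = -42314413/ 282232650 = -0.15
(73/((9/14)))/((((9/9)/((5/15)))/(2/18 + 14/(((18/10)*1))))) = 72562/243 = 298.61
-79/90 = -0.88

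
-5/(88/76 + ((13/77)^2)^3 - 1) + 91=37107529208603/625358849638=59.34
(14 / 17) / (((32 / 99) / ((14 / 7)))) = 693 / 136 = 5.10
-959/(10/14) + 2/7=-46981/35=-1342.31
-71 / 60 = -1.18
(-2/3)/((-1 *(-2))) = -1/3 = -0.33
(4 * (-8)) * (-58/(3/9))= 5568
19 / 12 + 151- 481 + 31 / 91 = -358259 / 1092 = -328.08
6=6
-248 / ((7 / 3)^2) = -2232 / 49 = -45.55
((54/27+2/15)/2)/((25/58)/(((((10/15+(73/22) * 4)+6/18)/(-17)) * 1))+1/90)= -218544/102911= -2.12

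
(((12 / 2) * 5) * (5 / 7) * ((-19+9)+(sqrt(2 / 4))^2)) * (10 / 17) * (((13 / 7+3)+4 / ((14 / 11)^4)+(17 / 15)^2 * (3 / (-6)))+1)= -1383498965 / 1714314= -807.03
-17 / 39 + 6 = 217 / 39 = 5.56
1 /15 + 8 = 121 /15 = 8.07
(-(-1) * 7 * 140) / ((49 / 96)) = 1920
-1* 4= -4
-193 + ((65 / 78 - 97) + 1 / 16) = -13877 / 48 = -289.10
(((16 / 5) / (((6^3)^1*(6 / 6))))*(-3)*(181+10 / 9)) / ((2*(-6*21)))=1639 / 51030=0.03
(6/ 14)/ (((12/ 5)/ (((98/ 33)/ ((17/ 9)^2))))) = 945/ 6358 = 0.15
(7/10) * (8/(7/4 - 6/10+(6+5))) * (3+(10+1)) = 6.45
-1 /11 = -0.09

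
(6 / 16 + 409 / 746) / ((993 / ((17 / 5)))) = 0.00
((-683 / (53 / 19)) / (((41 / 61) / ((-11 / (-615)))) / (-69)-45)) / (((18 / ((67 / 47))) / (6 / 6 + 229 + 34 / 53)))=41006510442832 / 417589409115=98.20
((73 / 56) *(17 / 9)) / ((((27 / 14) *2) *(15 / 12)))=1241 / 2430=0.51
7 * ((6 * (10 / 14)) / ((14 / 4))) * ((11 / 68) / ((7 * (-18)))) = -55 / 4998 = -0.01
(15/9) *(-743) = -3715/3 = -1238.33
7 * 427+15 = 3004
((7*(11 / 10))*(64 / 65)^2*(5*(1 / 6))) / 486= 39424 / 3080025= 0.01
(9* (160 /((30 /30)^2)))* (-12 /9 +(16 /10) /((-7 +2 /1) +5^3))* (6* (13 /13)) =-57024 /5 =-11404.80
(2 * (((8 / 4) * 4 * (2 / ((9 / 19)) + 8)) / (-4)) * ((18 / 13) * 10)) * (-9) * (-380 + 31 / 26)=-2307813.02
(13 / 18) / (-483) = -13 / 8694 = -0.00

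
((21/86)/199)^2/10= 441/2928889960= 0.00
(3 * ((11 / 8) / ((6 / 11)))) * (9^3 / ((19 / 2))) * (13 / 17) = 1146717 / 2584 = 443.78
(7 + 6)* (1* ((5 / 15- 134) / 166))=-5213 / 498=-10.47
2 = 2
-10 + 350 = 340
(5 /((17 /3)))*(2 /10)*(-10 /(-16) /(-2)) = -15 /272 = -0.06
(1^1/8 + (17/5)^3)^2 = 1554646041/1000000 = 1554.65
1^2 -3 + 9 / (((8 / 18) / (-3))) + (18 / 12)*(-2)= -65.75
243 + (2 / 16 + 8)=2009 / 8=251.12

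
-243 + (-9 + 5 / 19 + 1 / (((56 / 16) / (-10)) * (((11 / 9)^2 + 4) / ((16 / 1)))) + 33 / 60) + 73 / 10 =-59707691 / 236740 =-252.21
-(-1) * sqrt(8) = 2 * sqrt(2) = 2.83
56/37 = 1.51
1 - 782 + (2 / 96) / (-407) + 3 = -15199009 / 19536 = -778.00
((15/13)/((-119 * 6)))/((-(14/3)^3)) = 135/8489936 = 0.00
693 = 693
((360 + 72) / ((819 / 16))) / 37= 768 / 3367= 0.23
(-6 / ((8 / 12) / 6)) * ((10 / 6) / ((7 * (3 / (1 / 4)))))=-1.07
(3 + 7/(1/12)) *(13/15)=377/5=75.40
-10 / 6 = -5 / 3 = -1.67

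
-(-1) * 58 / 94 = 29 / 47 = 0.62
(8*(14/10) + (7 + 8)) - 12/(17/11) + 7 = 25.44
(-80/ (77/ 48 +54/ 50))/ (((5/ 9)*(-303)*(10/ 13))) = 74880/ 325321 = 0.23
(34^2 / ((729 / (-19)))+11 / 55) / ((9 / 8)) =-872728 / 32805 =-26.60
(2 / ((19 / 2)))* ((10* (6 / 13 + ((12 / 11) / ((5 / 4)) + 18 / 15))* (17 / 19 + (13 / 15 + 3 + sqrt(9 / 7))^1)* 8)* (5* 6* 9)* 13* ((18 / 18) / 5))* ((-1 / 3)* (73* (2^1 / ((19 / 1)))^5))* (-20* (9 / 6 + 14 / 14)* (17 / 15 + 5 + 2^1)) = 5948991406080* sqrt(7) / 3622532837 + 179395140845568 / 9832589129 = 22589.86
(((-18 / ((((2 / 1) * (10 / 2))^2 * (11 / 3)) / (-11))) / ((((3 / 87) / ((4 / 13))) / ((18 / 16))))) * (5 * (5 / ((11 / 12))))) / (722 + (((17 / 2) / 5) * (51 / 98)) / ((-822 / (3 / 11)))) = 5676781320 / 27723604649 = 0.20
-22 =-22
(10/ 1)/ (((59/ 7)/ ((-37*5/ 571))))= -0.38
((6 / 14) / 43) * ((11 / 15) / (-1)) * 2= -22 / 1505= -0.01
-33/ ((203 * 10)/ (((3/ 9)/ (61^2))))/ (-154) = 1/ 105750820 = 0.00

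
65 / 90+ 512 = 9229 / 18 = 512.72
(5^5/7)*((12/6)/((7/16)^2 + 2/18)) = 14400000/4879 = 2951.42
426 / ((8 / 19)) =4047 / 4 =1011.75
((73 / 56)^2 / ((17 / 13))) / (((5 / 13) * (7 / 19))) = 17111419 / 1865920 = 9.17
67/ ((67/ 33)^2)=1089/ 67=16.25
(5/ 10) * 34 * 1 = 17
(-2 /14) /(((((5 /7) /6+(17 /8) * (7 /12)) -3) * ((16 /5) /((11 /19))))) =330 /20957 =0.02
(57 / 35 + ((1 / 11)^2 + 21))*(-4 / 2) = -191734 / 4235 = -45.27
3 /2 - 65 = -127 /2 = -63.50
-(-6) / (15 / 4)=8 / 5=1.60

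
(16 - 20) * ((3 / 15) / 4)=-1 / 5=-0.20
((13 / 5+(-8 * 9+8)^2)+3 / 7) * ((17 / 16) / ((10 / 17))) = 20730837 / 2800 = 7403.87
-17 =-17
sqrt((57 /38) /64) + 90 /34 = sqrt(6) /16 + 45 /17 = 2.80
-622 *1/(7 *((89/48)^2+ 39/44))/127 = -15763968/97429955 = -0.16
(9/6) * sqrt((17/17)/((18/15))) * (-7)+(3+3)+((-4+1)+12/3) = 7 - 7 * sqrt(30)/4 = -2.59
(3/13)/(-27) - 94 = -10999/117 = -94.01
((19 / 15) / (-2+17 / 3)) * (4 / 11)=76 / 605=0.13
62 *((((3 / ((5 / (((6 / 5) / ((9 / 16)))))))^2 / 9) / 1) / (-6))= -31744 / 16875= -1.88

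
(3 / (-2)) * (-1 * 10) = 15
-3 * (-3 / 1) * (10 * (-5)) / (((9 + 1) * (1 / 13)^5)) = -16708185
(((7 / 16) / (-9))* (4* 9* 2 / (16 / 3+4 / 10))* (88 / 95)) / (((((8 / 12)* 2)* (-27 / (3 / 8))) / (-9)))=-693 / 13072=-0.05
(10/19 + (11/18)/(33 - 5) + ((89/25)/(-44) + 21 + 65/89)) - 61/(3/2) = -4328650399/234372600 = -18.47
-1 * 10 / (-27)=10 / 27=0.37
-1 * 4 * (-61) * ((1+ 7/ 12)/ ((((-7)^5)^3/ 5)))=-5795/ 14242684529829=-0.00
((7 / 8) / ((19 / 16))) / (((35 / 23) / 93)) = 4278 / 95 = 45.03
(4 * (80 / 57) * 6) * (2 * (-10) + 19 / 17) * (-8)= 1643520 / 323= 5088.30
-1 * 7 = -7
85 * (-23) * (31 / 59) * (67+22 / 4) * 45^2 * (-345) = 6139324378125 / 118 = 52028172695.97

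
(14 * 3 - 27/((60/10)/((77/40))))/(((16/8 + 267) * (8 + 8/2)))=889/86080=0.01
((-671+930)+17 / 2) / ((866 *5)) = 107 / 1732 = 0.06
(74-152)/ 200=-39/ 100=-0.39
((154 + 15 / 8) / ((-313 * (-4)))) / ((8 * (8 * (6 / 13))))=0.00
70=70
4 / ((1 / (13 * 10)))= 520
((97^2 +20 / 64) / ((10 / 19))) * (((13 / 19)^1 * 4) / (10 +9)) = 1957137 / 760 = 2575.18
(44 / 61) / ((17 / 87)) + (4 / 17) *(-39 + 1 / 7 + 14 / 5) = -173948 / 36295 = -4.79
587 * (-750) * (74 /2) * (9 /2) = -73301625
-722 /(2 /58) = -20938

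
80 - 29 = 51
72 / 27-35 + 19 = -13.33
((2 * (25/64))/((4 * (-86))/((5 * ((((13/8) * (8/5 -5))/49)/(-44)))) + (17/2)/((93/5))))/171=-171275/1006462449264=-0.00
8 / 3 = 2.67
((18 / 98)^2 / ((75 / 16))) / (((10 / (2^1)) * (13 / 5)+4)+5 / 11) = 0.00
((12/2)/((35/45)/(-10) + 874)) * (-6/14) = -1620/550571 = -0.00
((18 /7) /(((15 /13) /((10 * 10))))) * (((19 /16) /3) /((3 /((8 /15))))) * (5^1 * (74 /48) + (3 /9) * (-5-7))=21983 /378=58.16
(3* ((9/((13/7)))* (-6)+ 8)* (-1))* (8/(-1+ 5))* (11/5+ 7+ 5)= 116724/65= 1795.75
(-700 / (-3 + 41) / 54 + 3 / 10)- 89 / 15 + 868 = 4422191 / 5130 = 862.03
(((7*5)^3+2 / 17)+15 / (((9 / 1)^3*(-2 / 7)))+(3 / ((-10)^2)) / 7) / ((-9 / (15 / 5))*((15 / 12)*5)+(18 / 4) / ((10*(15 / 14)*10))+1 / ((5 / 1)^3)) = -123981781843 / 54074790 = -2292.78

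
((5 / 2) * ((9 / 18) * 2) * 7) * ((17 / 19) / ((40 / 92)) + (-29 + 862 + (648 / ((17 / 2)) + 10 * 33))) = 21722.63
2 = 2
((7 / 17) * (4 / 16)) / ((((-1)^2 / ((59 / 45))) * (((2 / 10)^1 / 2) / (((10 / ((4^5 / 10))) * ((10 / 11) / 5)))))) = 10325 / 430848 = 0.02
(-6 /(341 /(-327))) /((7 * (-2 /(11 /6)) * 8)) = -0.09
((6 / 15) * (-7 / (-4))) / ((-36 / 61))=-427 / 360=-1.19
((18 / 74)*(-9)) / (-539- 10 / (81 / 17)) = 0.00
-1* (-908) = 908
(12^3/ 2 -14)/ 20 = 85/ 2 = 42.50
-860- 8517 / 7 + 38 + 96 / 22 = -156645 / 77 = -2034.35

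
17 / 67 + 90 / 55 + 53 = 40454 / 737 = 54.89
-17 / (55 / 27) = -459 / 55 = -8.35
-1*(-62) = 62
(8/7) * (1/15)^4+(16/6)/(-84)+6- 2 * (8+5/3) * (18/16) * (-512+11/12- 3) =9061697429/810000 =11187.28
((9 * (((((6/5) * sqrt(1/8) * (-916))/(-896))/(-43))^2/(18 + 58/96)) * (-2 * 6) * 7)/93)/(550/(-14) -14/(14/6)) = 12743163/12980735871200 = 0.00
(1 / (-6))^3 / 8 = -1 / 1728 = -0.00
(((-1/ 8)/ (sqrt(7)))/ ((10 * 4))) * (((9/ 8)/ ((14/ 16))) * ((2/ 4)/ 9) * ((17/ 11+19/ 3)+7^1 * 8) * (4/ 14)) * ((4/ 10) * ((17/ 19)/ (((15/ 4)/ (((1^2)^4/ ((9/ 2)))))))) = -0.00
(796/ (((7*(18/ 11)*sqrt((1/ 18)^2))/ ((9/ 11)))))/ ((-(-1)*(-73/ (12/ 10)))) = -42984/ 2555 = -16.82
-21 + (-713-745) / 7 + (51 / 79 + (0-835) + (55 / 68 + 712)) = -13192661 / 37604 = -350.83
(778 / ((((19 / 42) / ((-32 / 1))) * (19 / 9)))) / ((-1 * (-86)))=-4705344 / 15523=-303.12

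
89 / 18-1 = 71 / 18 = 3.94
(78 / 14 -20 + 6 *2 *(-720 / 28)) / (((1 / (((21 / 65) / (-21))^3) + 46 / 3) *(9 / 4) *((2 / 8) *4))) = 1292 / 2471487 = 0.00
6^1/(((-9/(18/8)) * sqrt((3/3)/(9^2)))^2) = 243/8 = 30.38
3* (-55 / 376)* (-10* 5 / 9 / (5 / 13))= 3575 / 564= 6.34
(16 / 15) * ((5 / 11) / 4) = 4 / 33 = 0.12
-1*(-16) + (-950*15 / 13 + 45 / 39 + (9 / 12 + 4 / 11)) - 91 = -51431 / 44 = -1168.89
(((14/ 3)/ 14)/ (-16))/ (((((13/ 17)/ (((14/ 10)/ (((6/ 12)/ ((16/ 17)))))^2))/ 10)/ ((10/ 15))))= -12544/ 9945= -1.26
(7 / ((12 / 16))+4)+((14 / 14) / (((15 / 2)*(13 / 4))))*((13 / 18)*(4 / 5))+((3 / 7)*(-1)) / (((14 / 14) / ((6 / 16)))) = 498821 / 37800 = 13.20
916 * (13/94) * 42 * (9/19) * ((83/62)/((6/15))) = 233500995/27683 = 8434.82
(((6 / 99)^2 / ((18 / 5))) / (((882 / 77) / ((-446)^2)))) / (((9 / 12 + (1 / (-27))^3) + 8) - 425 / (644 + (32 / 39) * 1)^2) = 16982842786568640 / 8385784864272277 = 2.03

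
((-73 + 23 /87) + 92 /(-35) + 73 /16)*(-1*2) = 3449459 /24360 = 141.60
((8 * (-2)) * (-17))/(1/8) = 2176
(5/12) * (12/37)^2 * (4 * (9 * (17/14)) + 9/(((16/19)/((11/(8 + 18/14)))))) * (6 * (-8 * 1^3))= -14774724/124579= -118.60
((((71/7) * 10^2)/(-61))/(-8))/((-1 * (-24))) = 1775/20496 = 0.09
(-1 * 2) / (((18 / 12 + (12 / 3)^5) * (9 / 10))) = -0.00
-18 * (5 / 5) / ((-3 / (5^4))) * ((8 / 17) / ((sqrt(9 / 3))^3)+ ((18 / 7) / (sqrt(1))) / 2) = 10000 * sqrt(3) / 51+ 33750 / 7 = 5161.05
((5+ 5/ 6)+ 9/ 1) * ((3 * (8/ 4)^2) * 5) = 890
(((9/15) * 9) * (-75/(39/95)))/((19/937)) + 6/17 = -10751997/221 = -48651.57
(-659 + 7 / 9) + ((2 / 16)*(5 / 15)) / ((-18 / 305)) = -284657 / 432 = -658.93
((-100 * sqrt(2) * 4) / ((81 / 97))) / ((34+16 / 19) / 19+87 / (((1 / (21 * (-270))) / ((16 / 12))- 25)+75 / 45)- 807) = 494162705360 * sqrt(2) / 834478744077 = 0.84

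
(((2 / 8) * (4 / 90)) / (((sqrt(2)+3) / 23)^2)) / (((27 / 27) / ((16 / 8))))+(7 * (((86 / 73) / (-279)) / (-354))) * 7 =2331322484 / 883214955-1058 * sqrt(2) / 735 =0.60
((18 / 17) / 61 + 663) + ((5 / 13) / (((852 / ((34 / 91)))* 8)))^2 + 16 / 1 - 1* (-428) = 18659579321784095717 / 16855724249425152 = 1107.02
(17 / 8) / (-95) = -17 / 760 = -0.02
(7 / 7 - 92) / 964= -91 / 964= -0.09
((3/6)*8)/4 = 1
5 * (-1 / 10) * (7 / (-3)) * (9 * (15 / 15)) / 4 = 21 / 8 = 2.62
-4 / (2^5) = -1 / 8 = -0.12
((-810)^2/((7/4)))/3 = 124971.43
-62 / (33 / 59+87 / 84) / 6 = -1652 / 255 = -6.48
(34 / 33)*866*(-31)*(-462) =12778696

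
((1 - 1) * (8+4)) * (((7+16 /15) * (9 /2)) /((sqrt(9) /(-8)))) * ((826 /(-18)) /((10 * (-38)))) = 0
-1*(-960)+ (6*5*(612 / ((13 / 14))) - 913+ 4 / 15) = 3864817 / 195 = 19819.57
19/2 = 9.50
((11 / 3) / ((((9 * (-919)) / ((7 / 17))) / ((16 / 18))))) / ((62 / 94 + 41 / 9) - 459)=28952 / 80968962771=0.00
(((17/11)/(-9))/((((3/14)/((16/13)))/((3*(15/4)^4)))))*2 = -669375/572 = -1170.24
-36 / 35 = -1.03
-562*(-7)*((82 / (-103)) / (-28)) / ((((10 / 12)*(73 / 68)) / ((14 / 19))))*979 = 64425985008 / 714305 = 90193.94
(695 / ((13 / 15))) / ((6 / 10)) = 17375 / 13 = 1336.54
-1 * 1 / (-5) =0.20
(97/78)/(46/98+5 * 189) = 4753/3613584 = 0.00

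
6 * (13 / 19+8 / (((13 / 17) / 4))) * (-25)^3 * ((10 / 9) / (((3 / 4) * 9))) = -13131250000 / 20007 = -656332.78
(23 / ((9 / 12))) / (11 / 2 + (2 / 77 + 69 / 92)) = 28336 / 5799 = 4.89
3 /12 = 1 /4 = 0.25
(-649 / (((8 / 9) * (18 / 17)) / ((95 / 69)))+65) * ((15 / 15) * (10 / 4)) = -4881875 / 2208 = -2210.99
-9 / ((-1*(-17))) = -9 / 17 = -0.53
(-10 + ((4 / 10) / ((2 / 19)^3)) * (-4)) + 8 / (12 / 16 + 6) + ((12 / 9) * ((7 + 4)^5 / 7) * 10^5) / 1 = 2898916695319 / 945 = 3067636714.62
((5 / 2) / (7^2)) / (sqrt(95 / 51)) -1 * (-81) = sqrt(4845) / 1862 + 81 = 81.04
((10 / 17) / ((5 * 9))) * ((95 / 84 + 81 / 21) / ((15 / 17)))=419 / 5670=0.07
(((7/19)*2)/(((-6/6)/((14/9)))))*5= -980/171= -5.73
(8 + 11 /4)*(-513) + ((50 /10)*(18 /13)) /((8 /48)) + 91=-279875 /52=-5382.21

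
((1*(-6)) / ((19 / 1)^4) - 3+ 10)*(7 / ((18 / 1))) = 6385687 / 2345778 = 2.72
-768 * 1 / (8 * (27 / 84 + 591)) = -896 / 5519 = -0.16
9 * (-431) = -3879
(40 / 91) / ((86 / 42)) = 120 / 559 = 0.21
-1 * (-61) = 61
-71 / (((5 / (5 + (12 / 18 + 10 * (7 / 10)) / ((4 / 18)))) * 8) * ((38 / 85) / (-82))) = 3909473 / 304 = 12860.11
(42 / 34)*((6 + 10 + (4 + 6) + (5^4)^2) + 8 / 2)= 8203755 / 17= 482573.82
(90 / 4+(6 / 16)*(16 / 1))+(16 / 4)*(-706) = -5591 / 2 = -2795.50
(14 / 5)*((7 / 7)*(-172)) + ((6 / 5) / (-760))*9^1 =-915067 / 1900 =-481.61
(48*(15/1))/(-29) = -24.83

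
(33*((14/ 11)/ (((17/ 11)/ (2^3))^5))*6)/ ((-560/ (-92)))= 1092405067776/ 7099285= 153875.36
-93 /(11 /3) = -279 /11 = -25.36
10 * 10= 100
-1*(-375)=375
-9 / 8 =-1.12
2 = 2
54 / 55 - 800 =-43946 / 55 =-799.02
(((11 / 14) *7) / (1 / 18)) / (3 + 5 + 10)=11 / 2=5.50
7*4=28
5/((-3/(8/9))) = -40/27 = -1.48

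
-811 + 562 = -249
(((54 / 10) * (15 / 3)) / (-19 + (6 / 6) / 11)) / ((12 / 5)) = -495 / 832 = -0.59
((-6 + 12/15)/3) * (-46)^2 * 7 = -385112/15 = -25674.13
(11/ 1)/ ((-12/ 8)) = -22/ 3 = -7.33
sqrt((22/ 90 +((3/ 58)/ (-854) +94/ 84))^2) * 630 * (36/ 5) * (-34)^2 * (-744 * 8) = -376378634368512/ 8845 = -42552700324.31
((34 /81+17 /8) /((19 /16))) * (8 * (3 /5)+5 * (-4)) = -13192 /405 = -32.57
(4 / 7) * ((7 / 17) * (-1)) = -4 / 17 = -0.24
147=147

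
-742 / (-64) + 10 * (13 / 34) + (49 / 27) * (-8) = 13201 / 14688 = 0.90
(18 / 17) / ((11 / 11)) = 18 / 17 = 1.06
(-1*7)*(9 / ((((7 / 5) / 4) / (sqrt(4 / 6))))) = -60*sqrt(6) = -146.97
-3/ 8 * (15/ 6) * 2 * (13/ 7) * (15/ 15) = -195/ 56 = -3.48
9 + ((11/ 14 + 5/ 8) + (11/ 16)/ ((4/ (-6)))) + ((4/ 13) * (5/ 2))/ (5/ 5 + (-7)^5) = 229510019/ 24469536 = 9.38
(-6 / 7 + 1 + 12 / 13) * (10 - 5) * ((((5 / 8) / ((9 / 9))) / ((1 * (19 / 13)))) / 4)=2425 / 4256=0.57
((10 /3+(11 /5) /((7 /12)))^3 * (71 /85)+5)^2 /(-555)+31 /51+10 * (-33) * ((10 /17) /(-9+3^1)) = -720987424150872169936 /5373616006951171875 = -134.17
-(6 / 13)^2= -36 / 169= -0.21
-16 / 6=-8 / 3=-2.67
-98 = -98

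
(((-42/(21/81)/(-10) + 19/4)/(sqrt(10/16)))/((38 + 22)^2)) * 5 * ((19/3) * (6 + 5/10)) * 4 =103493 * sqrt(10)/54000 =6.06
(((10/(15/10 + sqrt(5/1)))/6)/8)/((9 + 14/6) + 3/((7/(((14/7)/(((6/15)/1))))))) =-105/12452 + 35 * sqrt(5)/6226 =0.00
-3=-3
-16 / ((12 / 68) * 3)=-272 / 9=-30.22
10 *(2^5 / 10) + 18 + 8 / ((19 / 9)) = 1022 / 19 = 53.79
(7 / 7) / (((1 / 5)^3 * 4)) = 125 / 4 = 31.25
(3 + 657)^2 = 435600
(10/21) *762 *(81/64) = 51435/112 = 459.24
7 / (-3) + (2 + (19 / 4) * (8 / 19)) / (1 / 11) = 125 / 3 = 41.67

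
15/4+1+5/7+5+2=349/28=12.46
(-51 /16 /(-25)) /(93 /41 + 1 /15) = 6273 /114880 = 0.05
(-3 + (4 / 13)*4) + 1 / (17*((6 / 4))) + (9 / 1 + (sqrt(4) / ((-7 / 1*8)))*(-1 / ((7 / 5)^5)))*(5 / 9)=3.27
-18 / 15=-6 / 5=-1.20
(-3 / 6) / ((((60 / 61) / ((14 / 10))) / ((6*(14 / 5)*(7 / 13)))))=-6.44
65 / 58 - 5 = -225 / 58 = -3.88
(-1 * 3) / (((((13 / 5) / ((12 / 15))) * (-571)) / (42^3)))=889056 / 7423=119.77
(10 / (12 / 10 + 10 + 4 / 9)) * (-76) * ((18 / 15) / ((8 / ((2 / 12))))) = -855 / 524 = -1.63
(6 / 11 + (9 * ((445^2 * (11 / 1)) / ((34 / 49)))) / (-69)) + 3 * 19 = -3521775669 / 8602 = -409413.59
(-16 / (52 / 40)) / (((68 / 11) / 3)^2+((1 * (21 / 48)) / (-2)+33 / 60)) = -27878400 / 10368241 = -2.69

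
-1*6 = -6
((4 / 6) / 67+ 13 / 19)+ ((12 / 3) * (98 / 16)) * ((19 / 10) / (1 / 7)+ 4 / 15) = 8480153 / 25460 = 333.08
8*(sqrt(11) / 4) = 2*sqrt(11) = 6.63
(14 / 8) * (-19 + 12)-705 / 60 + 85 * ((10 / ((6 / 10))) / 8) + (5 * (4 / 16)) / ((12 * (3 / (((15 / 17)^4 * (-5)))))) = 613290433 / 4009008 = 152.98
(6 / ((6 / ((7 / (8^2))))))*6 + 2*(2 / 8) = 37 / 32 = 1.16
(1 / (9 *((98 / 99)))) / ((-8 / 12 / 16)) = -132 / 49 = -2.69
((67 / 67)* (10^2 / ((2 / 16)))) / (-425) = -32 / 17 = -1.88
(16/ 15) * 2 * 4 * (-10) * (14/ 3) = -3584/ 9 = -398.22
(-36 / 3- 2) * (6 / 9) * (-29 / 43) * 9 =2436 / 43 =56.65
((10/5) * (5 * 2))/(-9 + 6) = -20/3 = -6.67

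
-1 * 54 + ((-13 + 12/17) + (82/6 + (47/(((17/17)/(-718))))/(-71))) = 1530482/3621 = 422.67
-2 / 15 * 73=-146 / 15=-9.73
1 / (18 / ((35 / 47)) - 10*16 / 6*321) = -35 / 298754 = -0.00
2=2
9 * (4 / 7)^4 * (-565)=-1301760 / 2401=-542.17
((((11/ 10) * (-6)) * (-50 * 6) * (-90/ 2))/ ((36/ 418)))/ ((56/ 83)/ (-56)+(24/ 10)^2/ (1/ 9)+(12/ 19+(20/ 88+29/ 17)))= -15254388022500/ 802017433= -19020.02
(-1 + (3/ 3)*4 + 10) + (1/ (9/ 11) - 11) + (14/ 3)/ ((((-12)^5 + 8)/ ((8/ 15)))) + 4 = 3369487/ 466545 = 7.22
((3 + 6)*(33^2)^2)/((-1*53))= -10673289/53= -201382.81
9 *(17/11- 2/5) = 567/55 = 10.31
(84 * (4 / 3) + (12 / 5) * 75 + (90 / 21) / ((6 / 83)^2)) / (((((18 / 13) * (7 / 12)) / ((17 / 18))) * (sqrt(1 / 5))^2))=51613445 / 7938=6502.07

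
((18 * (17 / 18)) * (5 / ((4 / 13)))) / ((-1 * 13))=-85 / 4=-21.25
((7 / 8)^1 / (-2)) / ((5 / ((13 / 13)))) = -7 / 80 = -0.09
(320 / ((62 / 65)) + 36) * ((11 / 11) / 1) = 11516 / 31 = 371.48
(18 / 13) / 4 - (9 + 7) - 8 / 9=-3871 / 234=-16.54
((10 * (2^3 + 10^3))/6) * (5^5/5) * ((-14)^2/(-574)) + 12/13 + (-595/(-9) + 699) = -1716225334/4797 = -357770.55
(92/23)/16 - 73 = -291/4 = -72.75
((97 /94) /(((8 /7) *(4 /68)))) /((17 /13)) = 8827 /752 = 11.74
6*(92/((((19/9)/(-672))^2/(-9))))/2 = -251691155.50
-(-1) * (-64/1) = -64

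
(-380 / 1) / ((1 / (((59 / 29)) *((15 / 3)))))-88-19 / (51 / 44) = -5871496 / 1479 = -3969.91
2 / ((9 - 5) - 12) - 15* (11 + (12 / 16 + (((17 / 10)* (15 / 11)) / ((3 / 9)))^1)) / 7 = -6211 / 154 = -40.33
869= 869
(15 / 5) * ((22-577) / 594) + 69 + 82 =9781 / 66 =148.20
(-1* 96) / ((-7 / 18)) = 1728 / 7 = 246.86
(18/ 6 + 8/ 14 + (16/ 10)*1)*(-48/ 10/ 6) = -724/ 175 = -4.14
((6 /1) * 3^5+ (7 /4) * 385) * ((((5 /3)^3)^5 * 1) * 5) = 1301116943359375 /57395628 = 22669269.22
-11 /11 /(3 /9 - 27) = 3 /80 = 0.04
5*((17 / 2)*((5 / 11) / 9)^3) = 10625 / 1940598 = 0.01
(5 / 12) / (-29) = -5 / 348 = -0.01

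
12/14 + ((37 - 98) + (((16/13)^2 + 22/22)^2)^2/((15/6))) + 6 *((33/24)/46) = -46192729524993/1050661168648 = -43.97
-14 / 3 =-4.67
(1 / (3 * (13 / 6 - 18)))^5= -32 / 7737809375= -0.00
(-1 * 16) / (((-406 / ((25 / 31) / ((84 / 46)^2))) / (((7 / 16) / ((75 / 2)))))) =529 / 4757508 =0.00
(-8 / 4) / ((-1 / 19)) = 38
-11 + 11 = 0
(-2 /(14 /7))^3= -1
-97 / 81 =-1.20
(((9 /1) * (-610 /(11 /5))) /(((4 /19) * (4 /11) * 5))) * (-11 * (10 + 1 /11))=5789205 /8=723650.62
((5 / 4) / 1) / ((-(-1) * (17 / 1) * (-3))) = -5 / 204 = -0.02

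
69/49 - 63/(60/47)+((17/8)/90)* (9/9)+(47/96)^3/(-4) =-8314503263/173408256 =-47.95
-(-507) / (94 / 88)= 22308 / 47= 474.64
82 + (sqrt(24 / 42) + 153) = 2 * sqrt(7) / 7 + 235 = 235.76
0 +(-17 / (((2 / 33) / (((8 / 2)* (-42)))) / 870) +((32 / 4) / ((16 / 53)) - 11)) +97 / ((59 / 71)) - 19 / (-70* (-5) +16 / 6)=1279588957992 / 31211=40998012.17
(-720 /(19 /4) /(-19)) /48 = 60 /361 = 0.17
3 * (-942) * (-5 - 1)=16956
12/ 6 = 2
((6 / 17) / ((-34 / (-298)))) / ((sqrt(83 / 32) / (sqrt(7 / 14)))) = 1.36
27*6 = 162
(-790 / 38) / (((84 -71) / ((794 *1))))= -313630 / 247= -1269.76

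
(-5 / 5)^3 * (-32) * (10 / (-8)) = -40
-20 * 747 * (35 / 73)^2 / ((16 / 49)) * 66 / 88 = -672580125 / 85264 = -7888.21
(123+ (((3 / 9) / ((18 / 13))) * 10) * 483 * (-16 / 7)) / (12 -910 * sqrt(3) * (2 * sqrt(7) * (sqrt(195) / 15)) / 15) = 342195 / 3012664+ 2075983 * sqrt(455) / 9037992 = 5.01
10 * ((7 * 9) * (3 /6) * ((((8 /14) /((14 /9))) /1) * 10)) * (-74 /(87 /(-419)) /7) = 83716200 /1421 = 58913.58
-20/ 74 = -10/ 37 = -0.27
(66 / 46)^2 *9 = 9801 / 529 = 18.53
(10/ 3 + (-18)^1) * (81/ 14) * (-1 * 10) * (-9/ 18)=-2970/ 7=-424.29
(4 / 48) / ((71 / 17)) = 17 / 852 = 0.02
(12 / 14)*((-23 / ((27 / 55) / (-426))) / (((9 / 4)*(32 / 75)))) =2245375 / 126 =17820.44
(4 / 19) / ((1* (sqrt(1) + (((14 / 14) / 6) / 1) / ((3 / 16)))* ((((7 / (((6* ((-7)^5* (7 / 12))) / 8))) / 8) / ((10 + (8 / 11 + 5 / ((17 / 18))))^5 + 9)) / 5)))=-365128268284268722761570 / 73860212875361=-4943504142.08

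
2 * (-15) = -30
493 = 493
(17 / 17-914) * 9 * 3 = -24651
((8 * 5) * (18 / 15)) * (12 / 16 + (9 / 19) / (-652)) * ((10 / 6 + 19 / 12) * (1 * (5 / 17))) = 106470 / 3097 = 34.38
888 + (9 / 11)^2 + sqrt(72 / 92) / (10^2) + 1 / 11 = 3 *sqrt(46) / 2300 + 107540 / 121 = 888.77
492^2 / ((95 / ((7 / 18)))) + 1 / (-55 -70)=2353381 / 2375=990.90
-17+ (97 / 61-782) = -48642 / 61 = -797.41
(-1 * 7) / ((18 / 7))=-49 / 18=-2.72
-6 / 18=-1 / 3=-0.33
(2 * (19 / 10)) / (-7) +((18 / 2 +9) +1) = 646 / 35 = 18.46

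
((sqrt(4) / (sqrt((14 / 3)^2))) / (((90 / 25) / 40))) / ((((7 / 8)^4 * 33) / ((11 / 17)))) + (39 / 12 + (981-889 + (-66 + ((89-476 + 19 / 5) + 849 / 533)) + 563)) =5778483607363 / 27411880860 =210.80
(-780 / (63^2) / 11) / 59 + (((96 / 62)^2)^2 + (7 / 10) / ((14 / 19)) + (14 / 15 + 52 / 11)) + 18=481458739745897 / 15859201313340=30.36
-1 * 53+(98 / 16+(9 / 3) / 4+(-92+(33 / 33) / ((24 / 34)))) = -3281 / 24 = -136.71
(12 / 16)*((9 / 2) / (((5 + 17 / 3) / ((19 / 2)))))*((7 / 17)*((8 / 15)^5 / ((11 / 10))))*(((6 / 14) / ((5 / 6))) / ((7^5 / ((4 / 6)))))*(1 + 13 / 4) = 2432 / 577740625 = 0.00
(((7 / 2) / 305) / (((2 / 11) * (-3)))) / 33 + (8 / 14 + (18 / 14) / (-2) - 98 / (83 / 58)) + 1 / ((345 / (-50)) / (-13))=-9782195671 / 146725740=-66.67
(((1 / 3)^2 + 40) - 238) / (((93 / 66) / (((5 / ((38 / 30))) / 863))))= -979550 / 1524921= -0.64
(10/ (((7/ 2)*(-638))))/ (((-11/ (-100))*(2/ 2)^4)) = -0.04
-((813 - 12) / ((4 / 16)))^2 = -10265616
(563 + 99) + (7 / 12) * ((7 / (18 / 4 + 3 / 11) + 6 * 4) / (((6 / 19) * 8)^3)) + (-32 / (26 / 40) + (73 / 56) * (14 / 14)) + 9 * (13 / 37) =20716083354821 / 33512693760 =618.16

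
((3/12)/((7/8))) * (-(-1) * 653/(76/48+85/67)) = 1050024/16051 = 65.42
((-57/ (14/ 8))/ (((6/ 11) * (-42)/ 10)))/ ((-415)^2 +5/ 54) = 7524/ 91141519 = 0.00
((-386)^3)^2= 3307682595151936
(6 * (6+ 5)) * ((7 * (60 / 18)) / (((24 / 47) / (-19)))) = -343805 / 6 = -57300.83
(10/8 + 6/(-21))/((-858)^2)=3/2290288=0.00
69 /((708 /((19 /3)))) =437 /708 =0.62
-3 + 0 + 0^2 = -3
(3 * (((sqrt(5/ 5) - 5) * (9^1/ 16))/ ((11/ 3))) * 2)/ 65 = -81/ 1430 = -0.06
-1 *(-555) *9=4995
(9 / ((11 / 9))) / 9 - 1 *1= -2 / 11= -0.18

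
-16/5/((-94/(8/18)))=32/2115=0.02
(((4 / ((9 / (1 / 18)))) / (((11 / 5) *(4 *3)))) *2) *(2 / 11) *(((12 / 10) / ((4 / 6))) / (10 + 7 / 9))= 2 / 35211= 0.00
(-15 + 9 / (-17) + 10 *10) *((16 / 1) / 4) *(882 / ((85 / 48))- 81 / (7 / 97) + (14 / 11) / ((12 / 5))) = -70357431736 / 333795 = -210780.36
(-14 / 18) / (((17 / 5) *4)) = -35 / 612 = -0.06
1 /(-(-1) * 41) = 1 /41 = 0.02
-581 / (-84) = 83 / 12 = 6.92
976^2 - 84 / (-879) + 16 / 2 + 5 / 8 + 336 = 2233646169 / 2344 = 952920.72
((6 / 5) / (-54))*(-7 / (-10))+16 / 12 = 593 / 450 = 1.32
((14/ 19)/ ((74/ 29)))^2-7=-3418254/ 494209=-6.92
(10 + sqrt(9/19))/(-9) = -10/9-sqrt(19)/57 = -1.19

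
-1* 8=-8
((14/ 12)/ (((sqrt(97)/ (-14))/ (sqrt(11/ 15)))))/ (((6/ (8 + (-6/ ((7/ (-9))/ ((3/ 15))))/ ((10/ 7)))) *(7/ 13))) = -20657 *sqrt(16005)/ 654750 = -3.99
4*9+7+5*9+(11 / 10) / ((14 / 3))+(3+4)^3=60373 / 140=431.24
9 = 9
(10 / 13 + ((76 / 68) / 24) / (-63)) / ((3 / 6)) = 256793 / 167076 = 1.54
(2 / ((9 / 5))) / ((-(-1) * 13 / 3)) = 10 / 39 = 0.26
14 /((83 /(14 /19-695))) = -184674 /1577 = -117.10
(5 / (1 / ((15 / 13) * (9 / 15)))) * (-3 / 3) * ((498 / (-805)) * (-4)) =-17928 / 2093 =-8.57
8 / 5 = 1.60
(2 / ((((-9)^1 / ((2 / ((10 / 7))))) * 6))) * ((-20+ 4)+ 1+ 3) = 28 / 45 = 0.62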